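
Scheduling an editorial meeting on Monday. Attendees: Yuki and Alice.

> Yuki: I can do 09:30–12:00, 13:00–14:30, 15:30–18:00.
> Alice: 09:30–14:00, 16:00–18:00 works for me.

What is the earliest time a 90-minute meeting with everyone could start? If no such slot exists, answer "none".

Yuki ∩ Alice: 09:30-12:00, 13:00-14:00, 16:00-18:00.
The first common window of at least 90 minutes is 09:30-12:00, so the earliest start is 09:30.

09:30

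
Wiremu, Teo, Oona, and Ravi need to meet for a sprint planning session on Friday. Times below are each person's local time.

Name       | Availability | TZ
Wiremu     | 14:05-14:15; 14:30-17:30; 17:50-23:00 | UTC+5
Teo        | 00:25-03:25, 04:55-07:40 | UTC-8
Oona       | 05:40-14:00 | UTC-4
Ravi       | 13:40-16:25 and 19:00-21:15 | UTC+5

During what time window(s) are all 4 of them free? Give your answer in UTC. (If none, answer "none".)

Wiremu in UTC: 09:05-09:15, 09:30-12:30, 12:50-18:00 (subtract 5h to convert from UTC+5).
Teo in UTC: 08:25-11:25, 12:55-15:40 (add 8h to convert from UTC-8).
Oona in UTC: 09:40-18:00 (add 4h to convert from UTC-4).
Ravi in UTC: 08:40-11:25, 14:00-16:15 (subtract 5h to convert from UTC+5).
Wiremu ∩ Teo: 09:05-09:15, 09:30-11:25, 12:55-15:40.
Wiremu ∩ Teo ∩ Oona: 09:40-11:25, 12:55-15:40.
Wiremu ∩ Teo ∩ Oona ∩ Ravi: 09:40-11:25, 14:00-15:40.

09:40-11:25, 14:00-15:40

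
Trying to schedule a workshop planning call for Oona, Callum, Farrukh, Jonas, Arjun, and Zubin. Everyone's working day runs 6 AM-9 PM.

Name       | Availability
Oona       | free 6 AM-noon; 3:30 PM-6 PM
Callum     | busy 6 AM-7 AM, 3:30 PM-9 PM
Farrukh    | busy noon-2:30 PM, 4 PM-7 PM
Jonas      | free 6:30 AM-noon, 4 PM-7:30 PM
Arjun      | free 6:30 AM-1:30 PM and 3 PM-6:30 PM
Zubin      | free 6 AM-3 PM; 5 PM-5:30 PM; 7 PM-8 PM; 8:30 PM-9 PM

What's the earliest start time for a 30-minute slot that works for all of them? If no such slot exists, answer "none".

07:00

Oona free: 06:00-12:00, 15:30-18:00.
Callum free: 07:00-15:30 (invert busy blocks within the working day).
Farrukh free: 06:00-12:00, 14:30-16:00, 19:00-21:00 (invert busy blocks within the working day).
Jonas free: 06:30-12:00, 16:00-19:30.
Arjun free: 06:30-13:30, 15:00-18:30.
Zubin free: 06:00-15:00, 17:00-17:30, 19:00-20:00, 20:30-21:00.
Oona ∩ Callum: 07:00-12:00.
Oona ∩ Callum ∩ Farrukh: 07:00-12:00.
Oona ∩ Callum ∩ Farrukh ∩ Jonas: 07:00-12:00.
Oona ∩ Callum ∩ Farrukh ∩ Jonas ∩ Arjun: 07:00-12:00.
Oona ∩ Callum ∩ Farrukh ∩ Jonas ∩ Arjun ∩ Zubin: 07:00-12:00.
The first common window of at least 30 minutes is 07:00-12:00, so the earliest start is 07:00.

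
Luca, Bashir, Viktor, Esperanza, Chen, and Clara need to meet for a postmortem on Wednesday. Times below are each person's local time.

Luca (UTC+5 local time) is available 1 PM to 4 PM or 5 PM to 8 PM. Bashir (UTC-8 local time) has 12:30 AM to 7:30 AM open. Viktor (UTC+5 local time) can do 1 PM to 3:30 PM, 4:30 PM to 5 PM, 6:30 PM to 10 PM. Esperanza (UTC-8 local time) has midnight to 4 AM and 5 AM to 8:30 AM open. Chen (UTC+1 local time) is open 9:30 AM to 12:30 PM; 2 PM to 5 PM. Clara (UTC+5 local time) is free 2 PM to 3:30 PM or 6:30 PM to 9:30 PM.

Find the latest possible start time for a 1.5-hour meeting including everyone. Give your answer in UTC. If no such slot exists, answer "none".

13:30

Luca in UTC: 08:00-11:00, 12:00-15:00 (subtract 5h to convert from UTC+5).
Bashir in UTC: 08:30-15:30 (add 8h to convert from UTC-8).
Viktor in UTC: 08:00-10:30, 11:30-12:00, 13:30-17:00 (subtract 5h to convert from UTC+5).
Esperanza in UTC: 08:00-12:00, 13:00-16:30 (add 8h to convert from UTC-8).
Chen in UTC: 08:30-11:30, 13:00-16:00 (subtract 1h to convert from UTC+1).
Clara in UTC: 09:00-10:30, 13:30-16:30 (subtract 5h to convert from UTC+5).
Luca ∩ Bashir: 08:30-11:00, 12:00-15:00.
Luca ∩ Bashir ∩ Viktor: 08:30-10:30, 13:30-15:00.
Luca ∩ Bashir ∩ Viktor ∩ Esperanza: 08:30-10:30, 13:30-15:00.
Luca ∩ Bashir ∩ Viktor ∩ Esperanza ∩ Chen: 08:30-10:30, 13:30-15:00.
Luca ∩ Bashir ∩ Viktor ∩ Esperanza ∩ Chen ∩ Clara: 09:00-10:30, 13:30-15:00.
Those are the intersection windows.
The last common window of at least 90 minutes is 13:30-15:00; a 90-minute meeting can start as late as 13:30 and still end by 15:00.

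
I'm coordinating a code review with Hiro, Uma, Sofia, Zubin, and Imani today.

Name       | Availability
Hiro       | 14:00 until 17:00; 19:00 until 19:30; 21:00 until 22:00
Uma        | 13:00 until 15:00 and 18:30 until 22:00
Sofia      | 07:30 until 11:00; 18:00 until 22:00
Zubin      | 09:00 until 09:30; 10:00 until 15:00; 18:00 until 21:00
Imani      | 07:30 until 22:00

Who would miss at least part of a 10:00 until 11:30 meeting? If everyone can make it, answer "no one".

Hiro: not fully free for 10:00-11:30. Uma: not fully free for 10:00-11:30. Sofia: not fully free for 10:00-11:30. Zubin: free for 10:00-11:30. Imani: free for 10:00-11:30.

Hiro, Sofia, Uma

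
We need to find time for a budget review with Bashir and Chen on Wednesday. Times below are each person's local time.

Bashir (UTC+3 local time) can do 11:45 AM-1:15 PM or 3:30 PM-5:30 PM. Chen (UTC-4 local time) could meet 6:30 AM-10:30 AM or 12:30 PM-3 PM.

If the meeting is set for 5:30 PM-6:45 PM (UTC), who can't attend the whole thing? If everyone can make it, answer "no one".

Bashir

Bashir in UTC: 08:45-10:15, 12:30-14:30 (subtract 3h to convert from UTC+3).
Chen in UTC: 10:30-14:30, 16:30-19:00 (add 4h to convert from UTC-4).
Bashir: not fully free for 17:30-18:45. Chen: free for 17:30-18:45.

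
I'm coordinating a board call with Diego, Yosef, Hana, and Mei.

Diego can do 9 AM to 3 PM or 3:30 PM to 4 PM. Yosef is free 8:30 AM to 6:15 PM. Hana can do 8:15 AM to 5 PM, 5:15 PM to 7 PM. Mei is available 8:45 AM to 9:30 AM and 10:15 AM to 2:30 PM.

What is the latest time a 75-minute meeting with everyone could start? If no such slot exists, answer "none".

13:15

Diego ∩ Yosef: 09:00-15:00, 15:30-16:00.
Diego ∩ Yosef ∩ Hana: 09:00-15:00, 15:30-16:00.
Diego ∩ Yosef ∩ Hana ∩ Mei: 09:00-09:30, 10:15-14:30.
So the common availability across everyone is 09:00-09:30, 10:15-14:30.
The last common window of at least 75 minutes is 10:15-14:30; a 75-minute meeting can start as late as 13:15 and still end by 14:30.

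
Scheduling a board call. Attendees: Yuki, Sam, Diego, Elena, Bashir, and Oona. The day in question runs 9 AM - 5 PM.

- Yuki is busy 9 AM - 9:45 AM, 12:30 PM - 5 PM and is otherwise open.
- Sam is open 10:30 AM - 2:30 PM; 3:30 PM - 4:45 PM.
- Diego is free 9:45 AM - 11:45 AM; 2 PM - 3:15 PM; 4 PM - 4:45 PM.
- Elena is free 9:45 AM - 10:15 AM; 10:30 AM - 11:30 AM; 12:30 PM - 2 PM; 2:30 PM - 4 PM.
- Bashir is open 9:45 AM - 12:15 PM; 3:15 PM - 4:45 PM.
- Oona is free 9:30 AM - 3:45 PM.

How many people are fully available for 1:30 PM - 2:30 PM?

Yuki free: 09:45-12:30 (invert busy blocks within the working day).
Sam free: 10:30-14:30, 15:30-16:45.
Diego free: 09:45-11:45, 14:00-15:15, 16:00-16:45.
Elena free: 09:45-10:15, 10:30-11:30, 12:30-14:00, 14:30-16:00.
Bashir free: 09:45-12:15, 15:15-16:45.
Oona free: 09:30-15:45.
Sam and Oona can make the full 13:30-14:30 slot — that's 2.

2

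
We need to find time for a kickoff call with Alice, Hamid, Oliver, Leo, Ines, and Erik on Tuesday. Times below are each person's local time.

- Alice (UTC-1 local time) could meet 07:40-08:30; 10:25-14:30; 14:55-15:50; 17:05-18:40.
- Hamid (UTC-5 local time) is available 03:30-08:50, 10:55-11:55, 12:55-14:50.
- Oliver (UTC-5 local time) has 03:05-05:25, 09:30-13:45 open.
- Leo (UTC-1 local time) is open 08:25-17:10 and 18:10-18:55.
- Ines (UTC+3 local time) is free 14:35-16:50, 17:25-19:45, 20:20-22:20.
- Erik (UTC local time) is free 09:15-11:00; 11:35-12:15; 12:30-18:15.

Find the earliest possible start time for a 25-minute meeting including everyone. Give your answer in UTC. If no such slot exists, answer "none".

15:55

Alice in UTC: 08:40-09:30, 11:25-15:30, 15:55-16:50, 18:05-19:40 (add 1h to convert from UTC-1).
Hamid in UTC: 08:30-13:50, 15:55-16:55, 17:55-19:50 (add 5h to convert from UTC-5).
Oliver in UTC: 08:05-10:25, 14:30-18:45 (add 5h to convert from UTC-5).
Leo in UTC: 09:25-18:10, 19:10-19:55 (add 1h to convert from UTC-1).
Ines in UTC: 11:35-13:50, 14:25-16:45, 17:20-19:20 (subtract 3h to convert from UTC+3).
Erik in UTC: 09:15-11:00, 11:35-12:15, 12:30-18:15.
Alice ∩ Hamid: 08:40-09:30, 11:25-13:50, 15:55-16:50, 18:05-19:40.
Alice ∩ Hamid ∩ Oliver: 08:40-09:30, 15:55-16:50, 18:05-18:45.
Alice ∩ Hamid ∩ Oliver ∩ Leo: 09:25-09:30, 15:55-16:50, 18:05-18:10.
Alice ∩ Hamid ∩ Oliver ∩ Leo ∩ Ines: 15:55-16:45, 18:05-18:10.
Alice ∩ Hamid ∩ Oliver ∩ Leo ∩ Ines ∩ Erik: 15:55-16:45, 18:05-18:10.
Those are the intersection windows.
The first common window of at least 25 minutes is 15:55-16:45, so the earliest start is 15:55.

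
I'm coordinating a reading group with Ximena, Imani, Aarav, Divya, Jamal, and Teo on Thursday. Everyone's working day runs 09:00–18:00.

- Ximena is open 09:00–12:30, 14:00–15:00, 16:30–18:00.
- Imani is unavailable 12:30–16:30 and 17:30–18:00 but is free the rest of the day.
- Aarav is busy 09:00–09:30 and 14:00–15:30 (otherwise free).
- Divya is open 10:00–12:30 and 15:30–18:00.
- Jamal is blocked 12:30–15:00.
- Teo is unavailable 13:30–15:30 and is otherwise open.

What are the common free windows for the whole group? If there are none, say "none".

10:00-12:30, 16:30-17:30

Ximena free: 09:00-12:30, 14:00-15:00, 16:30-18:00.
Imani free: 09:00-12:30, 16:30-17:30 (invert busy blocks within the working day).
Aarav free: 09:30-14:00, 15:30-18:00 (invert busy blocks within the working day).
Divya free: 10:00-12:30, 15:30-18:00.
Jamal free: 09:00-12:30, 15:00-18:00 (invert busy blocks within the working day).
Teo free: 09:00-13:30, 15:30-18:00 (invert busy blocks within the working day).
Ximena ∩ Imani: 09:00-12:30, 16:30-17:30.
Ximena ∩ Imani ∩ Aarav: 09:30-12:30, 16:30-17:30.
Ximena ∩ Imani ∩ Aarav ∩ Divya: 10:00-12:30, 16:30-17:30.
Ximena ∩ Imani ∩ Aarav ∩ Divya ∩ Jamal: 10:00-12:30, 16:30-17:30.
Ximena ∩ Imani ∩ Aarav ∩ Divya ∩ Jamal ∩ Teo: 10:00-12:30, 16:30-17:30.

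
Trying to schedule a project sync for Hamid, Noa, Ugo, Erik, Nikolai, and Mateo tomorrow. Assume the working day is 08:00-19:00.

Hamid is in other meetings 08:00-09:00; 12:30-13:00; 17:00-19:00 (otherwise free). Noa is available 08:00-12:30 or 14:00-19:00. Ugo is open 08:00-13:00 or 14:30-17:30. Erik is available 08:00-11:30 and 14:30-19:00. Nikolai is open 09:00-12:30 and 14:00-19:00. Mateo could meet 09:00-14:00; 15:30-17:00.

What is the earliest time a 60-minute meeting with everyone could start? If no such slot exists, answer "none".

Hamid free: 09:00-12:30, 13:00-17:00 (invert busy blocks within the working day).
Noa free: 08:00-12:30, 14:00-19:00.
Ugo free: 08:00-13:00, 14:30-17:30.
Erik free: 08:00-11:30, 14:30-19:00.
Nikolai free: 09:00-12:30, 14:00-19:00.
Mateo free: 09:00-14:00, 15:30-17:00.
Hamid ∩ Noa: 09:00-12:30, 14:00-17:00.
Hamid ∩ Noa ∩ Ugo: 09:00-12:30, 14:30-17:00.
Hamid ∩ Noa ∩ Ugo ∩ Erik: 09:00-11:30, 14:30-17:00.
Hamid ∩ Noa ∩ Ugo ∩ Erik ∩ Nikolai: 09:00-11:30, 14:30-17:00.
Hamid ∩ Noa ∩ Ugo ∩ Erik ∩ Nikolai ∩ Mateo: 09:00-11:30, 15:30-17:00.
Those are the intersection windows.
The first common window of at least 60 minutes is 09:00-11:30, so the earliest start is 09:00.

09:00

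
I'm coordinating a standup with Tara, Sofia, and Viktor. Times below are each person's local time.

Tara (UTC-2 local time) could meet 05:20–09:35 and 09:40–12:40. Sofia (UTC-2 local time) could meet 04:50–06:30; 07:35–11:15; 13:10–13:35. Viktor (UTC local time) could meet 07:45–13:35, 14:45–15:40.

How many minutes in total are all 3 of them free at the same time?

260

Tara in UTC: 07:20-11:35, 11:40-14:40 (add 2h to convert from UTC-2).
Sofia in UTC: 06:50-08:30, 09:35-13:15, 15:10-15:35 (add 2h to convert from UTC-2).
Viktor in UTC: 07:45-13:35, 14:45-15:40.
Tara ∩ Sofia: 07:20-08:30, 09:35-11:35, 11:40-13:15.
Tara ∩ Sofia ∩ Viktor: 07:45-08:30, 09:35-11:35, 11:40-13:15.
Those are the intersection windows.
Summing the common windows: 45 + 120 + 95 = 260 minutes.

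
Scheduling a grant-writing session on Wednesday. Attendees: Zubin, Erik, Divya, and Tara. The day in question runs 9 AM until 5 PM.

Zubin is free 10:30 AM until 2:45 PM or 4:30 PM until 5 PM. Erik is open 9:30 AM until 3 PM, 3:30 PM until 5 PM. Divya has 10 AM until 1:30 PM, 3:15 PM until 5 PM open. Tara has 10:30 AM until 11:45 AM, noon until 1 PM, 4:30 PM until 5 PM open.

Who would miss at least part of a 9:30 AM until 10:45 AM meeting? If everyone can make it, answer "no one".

Divya, Tara, Zubin

Zubin: not fully free for 09:30-10:45. Erik: free for 09:30-10:45. Divya: not fully free for 09:30-10:45. Tara: not fully free for 09:30-10:45.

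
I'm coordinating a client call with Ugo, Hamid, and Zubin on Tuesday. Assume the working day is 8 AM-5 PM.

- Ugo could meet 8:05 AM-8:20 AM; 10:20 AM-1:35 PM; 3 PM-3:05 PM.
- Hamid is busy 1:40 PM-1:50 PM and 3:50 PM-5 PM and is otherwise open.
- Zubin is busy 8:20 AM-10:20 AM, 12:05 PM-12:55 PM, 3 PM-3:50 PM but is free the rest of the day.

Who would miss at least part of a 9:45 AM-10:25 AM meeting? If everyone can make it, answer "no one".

Ugo, Zubin

Ugo free: 08:05-08:20, 10:20-13:35, 15:00-15:05.
Hamid free: 08:00-13:40, 13:50-15:50 (invert busy blocks within the working day).
Zubin free: 08:00-08:20, 10:20-12:05, 12:55-15:00, 15:50-17:00 (invert busy blocks within the working day).
Ugo: not fully free for 09:45-10:25. Hamid: free for 09:45-10:25. Zubin: not fully free for 09:45-10:25.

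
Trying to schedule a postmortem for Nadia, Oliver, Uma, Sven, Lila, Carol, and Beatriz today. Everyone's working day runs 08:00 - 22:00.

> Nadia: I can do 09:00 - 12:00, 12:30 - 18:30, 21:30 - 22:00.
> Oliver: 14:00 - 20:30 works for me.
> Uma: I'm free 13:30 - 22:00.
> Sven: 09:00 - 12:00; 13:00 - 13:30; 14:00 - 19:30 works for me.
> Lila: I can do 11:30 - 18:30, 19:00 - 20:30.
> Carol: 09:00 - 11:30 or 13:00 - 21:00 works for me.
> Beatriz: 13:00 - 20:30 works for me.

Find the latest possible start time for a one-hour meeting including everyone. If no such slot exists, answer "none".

Nadia ∩ Oliver: 14:00-18:30.
Nadia ∩ Oliver ∩ Uma: 14:00-18:30.
Nadia ∩ Oliver ∩ Uma ∩ Sven: 14:00-18:30.
Nadia ∩ Oliver ∩ Uma ∩ Sven ∩ Lila: 14:00-18:30.
Nadia ∩ Oliver ∩ Uma ∩ Sven ∩ Lila ∩ Carol: 14:00-18:30.
Nadia ∩ Oliver ∩ Uma ∩ Sven ∩ Lila ∩ Carol ∩ Beatriz: 14:00-18:30.
Those are the intersection windows.
The last common window of at least 60 minutes is 14:00-18:30; a 60-minute meeting can start as late as 17:30 and still end by 18:30.

17:30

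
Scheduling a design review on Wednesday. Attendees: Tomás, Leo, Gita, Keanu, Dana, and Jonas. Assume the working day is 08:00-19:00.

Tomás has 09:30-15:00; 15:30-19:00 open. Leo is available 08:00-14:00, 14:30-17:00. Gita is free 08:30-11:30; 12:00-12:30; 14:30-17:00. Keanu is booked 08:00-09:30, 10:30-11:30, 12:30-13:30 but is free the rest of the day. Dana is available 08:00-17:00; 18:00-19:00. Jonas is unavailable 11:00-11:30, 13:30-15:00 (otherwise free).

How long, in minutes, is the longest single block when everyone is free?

90

Tomás free: 09:30-15:00, 15:30-19:00.
Leo free: 08:00-14:00, 14:30-17:00.
Gita free: 08:30-11:30, 12:00-12:30, 14:30-17:00.
Keanu free: 09:30-10:30, 11:30-12:30, 13:30-19:00 (invert busy blocks within the working day).
Dana free: 08:00-17:00, 18:00-19:00.
Jonas free: 08:00-11:00, 11:30-13:30, 15:00-19:00 (invert busy blocks within the working day).
Tomás ∩ Leo: 09:30-14:00, 14:30-15:00, 15:30-17:00.
Tomás ∩ Leo ∩ Gita: 09:30-11:30, 12:00-12:30, 14:30-15:00, 15:30-17:00.
Tomás ∩ Leo ∩ Gita ∩ Keanu: 09:30-10:30, 12:00-12:30, 14:30-15:00, 15:30-17:00.
Tomás ∩ Leo ∩ Gita ∩ Keanu ∩ Dana: 09:30-10:30, 12:00-12:30, 14:30-15:00, 15:30-17:00.
Tomás ∩ Leo ∩ Gita ∩ Keanu ∩ Dana ∩ Jonas: 09:30-10:30, 12:00-12:30, 15:30-17:00.
The longest is 15:30-17:00 at 90 minutes.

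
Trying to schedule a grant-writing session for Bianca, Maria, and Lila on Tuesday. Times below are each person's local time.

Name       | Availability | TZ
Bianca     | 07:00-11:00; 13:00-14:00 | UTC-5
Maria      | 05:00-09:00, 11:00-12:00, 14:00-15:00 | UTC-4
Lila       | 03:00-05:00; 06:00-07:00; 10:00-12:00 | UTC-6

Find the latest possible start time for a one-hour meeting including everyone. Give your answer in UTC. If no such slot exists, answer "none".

Bianca in UTC: 12:00-16:00, 18:00-19:00 (add 5h to convert from UTC-5).
Maria in UTC: 09:00-13:00, 15:00-16:00, 18:00-19:00 (add 4h to convert from UTC-4).
Lila in UTC: 09:00-11:00, 12:00-13:00, 16:00-18:00 (add 6h to convert from UTC-6).
Bianca ∩ Maria: 12:00-13:00, 15:00-16:00, 18:00-19:00.
Bianca ∩ Maria ∩ Lila: 12:00-13:00.
Those are the intersection windows.
The last common window of at least 60 minutes is 12:00-13:00; a 60-minute meeting can start as late as 12:00 and still end by 13:00.

12:00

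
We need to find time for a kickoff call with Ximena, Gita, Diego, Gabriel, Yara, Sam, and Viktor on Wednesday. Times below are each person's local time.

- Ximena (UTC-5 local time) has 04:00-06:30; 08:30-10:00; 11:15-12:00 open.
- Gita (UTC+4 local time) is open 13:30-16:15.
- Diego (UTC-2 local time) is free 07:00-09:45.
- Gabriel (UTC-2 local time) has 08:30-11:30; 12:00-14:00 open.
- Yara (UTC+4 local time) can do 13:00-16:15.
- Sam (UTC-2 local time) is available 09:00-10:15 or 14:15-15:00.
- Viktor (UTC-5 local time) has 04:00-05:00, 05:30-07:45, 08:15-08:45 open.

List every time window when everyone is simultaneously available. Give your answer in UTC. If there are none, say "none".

Ximena in UTC: 09:00-11:30, 13:30-15:00, 16:15-17:00 (add 5h to convert from UTC-5).
Gita in UTC: 09:30-12:15 (subtract 4h to convert from UTC+4).
Diego in UTC: 09:00-11:45 (add 2h to convert from UTC-2).
Gabriel in UTC: 10:30-13:30, 14:00-16:00 (add 2h to convert from UTC-2).
Yara in UTC: 09:00-12:15 (subtract 4h to convert from UTC+4).
Sam in UTC: 11:00-12:15, 16:15-17:00 (add 2h to convert from UTC-2).
Viktor in UTC: 09:00-10:00, 10:30-12:45, 13:15-13:45 (add 5h to convert from UTC-5).
Ximena ∩ Gita: 09:30-11:30.
Ximena ∩ Gita ∩ Diego: 09:30-11:30.
Ximena ∩ Gita ∩ Diego ∩ Gabriel: 10:30-11:30.
Ximena ∩ Gita ∩ Diego ∩ Gabriel ∩ Yara: 10:30-11:30.
Ximena ∩ Gita ∩ Diego ∩ Gabriel ∩ Yara ∩ Sam: 11:00-11:30.
Ximena ∩ Gita ∩ Diego ∩ Gabriel ∩ Yara ∩ Sam ∩ Viktor: 11:00-11:30.
Those are the intersection windows.

11:00-11:30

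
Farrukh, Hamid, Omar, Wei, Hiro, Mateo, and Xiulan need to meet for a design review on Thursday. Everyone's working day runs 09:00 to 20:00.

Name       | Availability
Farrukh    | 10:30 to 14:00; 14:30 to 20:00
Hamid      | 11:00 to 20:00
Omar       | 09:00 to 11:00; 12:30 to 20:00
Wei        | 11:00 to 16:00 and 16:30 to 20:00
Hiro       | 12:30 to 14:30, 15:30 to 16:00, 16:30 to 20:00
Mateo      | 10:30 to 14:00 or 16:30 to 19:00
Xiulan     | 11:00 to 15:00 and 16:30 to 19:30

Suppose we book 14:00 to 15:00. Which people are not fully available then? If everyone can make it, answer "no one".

Farrukh, Hiro, Mateo

Farrukh: not fully free for 14:00-15:00. Hamid: free for 14:00-15:00. Omar: free for 14:00-15:00. Wei: free for 14:00-15:00. Hiro: not fully free for 14:00-15:00. Mateo: not fully free for 14:00-15:00. Xiulan: free for 14:00-15:00.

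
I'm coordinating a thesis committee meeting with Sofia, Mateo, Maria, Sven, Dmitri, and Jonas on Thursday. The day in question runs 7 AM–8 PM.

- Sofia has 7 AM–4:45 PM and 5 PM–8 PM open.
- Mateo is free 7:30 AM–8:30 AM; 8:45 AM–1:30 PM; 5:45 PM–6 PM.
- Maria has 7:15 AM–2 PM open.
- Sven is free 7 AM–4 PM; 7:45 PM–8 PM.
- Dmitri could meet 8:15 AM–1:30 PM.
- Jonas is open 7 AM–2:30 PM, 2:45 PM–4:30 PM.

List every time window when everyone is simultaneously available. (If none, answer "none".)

08:15-08:30, 08:45-13:30

Sofia ∩ Mateo: 07:30-08:30, 08:45-13:30, 17:45-18:00.
Sofia ∩ Mateo ∩ Maria: 07:30-08:30, 08:45-13:30.
Sofia ∩ Mateo ∩ Maria ∩ Sven: 07:30-08:30, 08:45-13:30.
Sofia ∩ Mateo ∩ Maria ∩ Sven ∩ Dmitri: 08:15-08:30, 08:45-13:30.
Sofia ∩ Mateo ∩ Maria ∩ Sven ∩ Dmitri ∩ Jonas: 08:15-08:30, 08:45-13:30.
So the common availability across everyone is 08:15-08:30, 08:45-13:30.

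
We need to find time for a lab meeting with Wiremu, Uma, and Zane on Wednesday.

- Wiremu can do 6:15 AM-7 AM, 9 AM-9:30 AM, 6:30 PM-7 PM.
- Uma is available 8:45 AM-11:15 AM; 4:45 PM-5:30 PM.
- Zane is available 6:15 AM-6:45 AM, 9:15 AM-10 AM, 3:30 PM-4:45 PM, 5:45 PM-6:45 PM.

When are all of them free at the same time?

09:15-09:30

Wiremu ∩ Uma: 09:00-09:30.
Wiremu ∩ Uma ∩ Zane: 09:15-09:30.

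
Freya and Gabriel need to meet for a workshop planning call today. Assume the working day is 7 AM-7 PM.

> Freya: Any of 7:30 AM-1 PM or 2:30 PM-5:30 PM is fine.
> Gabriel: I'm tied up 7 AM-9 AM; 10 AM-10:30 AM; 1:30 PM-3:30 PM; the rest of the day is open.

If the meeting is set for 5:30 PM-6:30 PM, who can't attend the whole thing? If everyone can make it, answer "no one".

Freya

Freya free: 07:30-13:00, 14:30-17:30.
Gabriel free: 09:00-10:00, 10:30-13:30, 15:30-19:00 (invert busy blocks within the working day).
Freya: not fully free for 17:30-18:30. Gabriel: free for 17:30-18:30.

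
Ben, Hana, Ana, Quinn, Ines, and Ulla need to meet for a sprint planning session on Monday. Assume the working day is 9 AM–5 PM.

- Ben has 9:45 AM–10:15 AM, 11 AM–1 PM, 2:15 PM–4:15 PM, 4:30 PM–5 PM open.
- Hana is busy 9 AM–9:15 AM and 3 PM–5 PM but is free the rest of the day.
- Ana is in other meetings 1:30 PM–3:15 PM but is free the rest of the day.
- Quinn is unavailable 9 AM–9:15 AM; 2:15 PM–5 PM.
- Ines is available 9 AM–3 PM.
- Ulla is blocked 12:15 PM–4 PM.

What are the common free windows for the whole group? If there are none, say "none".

Ben free: 09:45-10:15, 11:00-13:00, 14:15-16:15, 16:30-17:00.
Hana free: 09:15-15:00 (invert busy blocks within the working day).
Ana free: 09:00-13:30, 15:15-17:00 (invert busy blocks within the working day).
Quinn free: 09:15-14:15 (invert busy blocks within the working day).
Ines free: 09:00-15:00.
Ulla free: 09:00-12:15, 16:00-17:00 (invert busy blocks within the working day).
Ben ∩ Hana: 09:45-10:15, 11:00-13:00, 14:15-15:00.
Ben ∩ Hana ∩ Ana: 09:45-10:15, 11:00-13:00.
Ben ∩ Hana ∩ Ana ∩ Quinn: 09:45-10:15, 11:00-13:00.
Ben ∩ Hana ∩ Ana ∩ Quinn ∩ Ines: 09:45-10:15, 11:00-13:00.
Ben ∩ Hana ∩ Ana ∩ Quinn ∩ Ines ∩ Ulla: 09:45-10:15, 11:00-12:15.

09:45-10:15, 11:00-12:15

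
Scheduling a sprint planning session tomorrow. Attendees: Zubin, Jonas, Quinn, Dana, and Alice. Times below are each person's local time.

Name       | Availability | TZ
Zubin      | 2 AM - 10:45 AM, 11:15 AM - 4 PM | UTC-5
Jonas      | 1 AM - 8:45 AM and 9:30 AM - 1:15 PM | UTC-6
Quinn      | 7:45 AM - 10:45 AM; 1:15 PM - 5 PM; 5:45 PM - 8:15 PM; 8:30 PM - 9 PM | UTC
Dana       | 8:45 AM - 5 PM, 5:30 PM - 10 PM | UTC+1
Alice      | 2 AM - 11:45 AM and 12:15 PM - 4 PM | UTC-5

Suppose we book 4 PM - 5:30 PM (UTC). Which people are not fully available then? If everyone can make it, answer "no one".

Zubin in UTC: 07:00-15:45, 16:15-21:00 (add 5h to convert from UTC-5).
Jonas in UTC: 07:00-14:45, 15:30-19:15 (add 6h to convert from UTC-6).
Quinn in UTC: 07:45-10:45, 13:15-17:00, 17:45-20:15, 20:30-21:00.
Dana in UTC: 07:45-16:00, 16:30-21:00 (subtract 1h to convert from UTC+1).
Alice in UTC: 07:00-16:45, 17:15-21:00 (add 5h to convert from UTC-5).
Zubin: not fully free for 16:00-17:30. Jonas: free for 16:00-17:30. Quinn: not fully free for 16:00-17:30. Dana: not fully free for 16:00-17:30. Alice: not fully free for 16:00-17:30.

Alice, Dana, Quinn, Zubin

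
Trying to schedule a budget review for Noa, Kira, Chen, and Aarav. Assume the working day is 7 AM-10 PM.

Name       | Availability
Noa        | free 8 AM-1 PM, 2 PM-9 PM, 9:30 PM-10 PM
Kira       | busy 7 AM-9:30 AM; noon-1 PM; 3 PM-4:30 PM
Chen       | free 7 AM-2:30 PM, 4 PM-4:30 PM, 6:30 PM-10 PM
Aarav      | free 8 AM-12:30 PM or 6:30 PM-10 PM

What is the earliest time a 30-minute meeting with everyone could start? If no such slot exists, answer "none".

Noa free: 08:00-13:00, 14:00-21:00, 21:30-22:00.
Kira free: 09:30-12:00, 13:00-15:00, 16:30-22:00 (invert busy blocks within the working day).
Chen free: 07:00-14:30, 16:00-16:30, 18:30-22:00.
Aarav free: 08:00-12:30, 18:30-22:00.
Noa ∩ Kira: 09:30-12:00, 14:00-15:00, 16:30-21:00, 21:30-22:00.
Noa ∩ Kira ∩ Chen: 09:30-12:00, 14:00-14:30, 18:30-21:00, 21:30-22:00.
Noa ∩ Kira ∩ Chen ∩ Aarav: 09:30-12:00, 18:30-21:00, 21:30-22:00.
The first common window of at least 30 minutes is 09:30-12:00, so the earliest start is 09:30.

09:30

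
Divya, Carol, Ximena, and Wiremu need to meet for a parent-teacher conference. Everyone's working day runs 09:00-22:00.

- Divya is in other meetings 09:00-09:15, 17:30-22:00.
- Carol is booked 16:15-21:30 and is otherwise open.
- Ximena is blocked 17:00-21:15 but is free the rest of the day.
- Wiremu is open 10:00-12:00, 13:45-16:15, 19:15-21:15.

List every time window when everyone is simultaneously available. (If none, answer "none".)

Divya free: 09:15-17:30 (invert busy blocks within the working day).
Carol free: 09:00-16:15, 21:30-22:00 (invert busy blocks within the working day).
Ximena free: 09:00-17:00, 21:15-22:00 (invert busy blocks within the working day).
Wiremu free: 10:00-12:00, 13:45-16:15, 19:15-21:15.
Divya ∩ Carol: 09:15-16:15.
Divya ∩ Carol ∩ Ximena: 09:15-16:15.
Divya ∩ Carol ∩ Ximena ∩ Wiremu: 10:00-12:00, 13:45-16:15.

10:00-12:00, 13:45-16:15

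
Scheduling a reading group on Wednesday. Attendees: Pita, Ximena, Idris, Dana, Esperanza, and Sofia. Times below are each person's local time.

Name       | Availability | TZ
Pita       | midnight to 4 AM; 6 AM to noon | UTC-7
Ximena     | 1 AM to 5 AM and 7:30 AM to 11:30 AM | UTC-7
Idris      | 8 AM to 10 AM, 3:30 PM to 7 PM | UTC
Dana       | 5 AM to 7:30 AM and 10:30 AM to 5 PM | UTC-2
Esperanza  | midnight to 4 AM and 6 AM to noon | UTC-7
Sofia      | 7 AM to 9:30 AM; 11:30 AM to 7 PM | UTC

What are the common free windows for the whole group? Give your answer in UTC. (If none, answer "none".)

08:00-09:30, 15:30-18:30

Pita in UTC: 07:00-11:00, 13:00-19:00 (add 7h to convert from UTC-7).
Ximena in UTC: 08:00-12:00, 14:30-18:30 (add 7h to convert from UTC-7).
Idris in UTC: 08:00-10:00, 15:30-19:00.
Dana in UTC: 07:00-09:30, 12:30-19:00 (add 2h to convert from UTC-2).
Esperanza in UTC: 07:00-11:00, 13:00-19:00 (add 7h to convert from UTC-7).
Sofia in UTC: 07:00-09:30, 11:30-19:00.
Pita ∩ Ximena: 08:00-11:00, 14:30-18:30.
Pita ∩ Ximena ∩ Idris: 08:00-10:00, 15:30-18:30.
Pita ∩ Ximena ∩ Idris ∩ Dana: 08:00-09:30, 15:30-18:30.
Pita ∩ Ximena ∩ Idris ∩ Dana ∩ Esperanza: 08:00-09:30, 15:30-18:30.
Pita ∩ Ximena ∩ Idris ∩ Dana ∩ Esperanza ∩ Sofia: 08:00-09:30, 15:30-18:30.
Those are the intersection windows.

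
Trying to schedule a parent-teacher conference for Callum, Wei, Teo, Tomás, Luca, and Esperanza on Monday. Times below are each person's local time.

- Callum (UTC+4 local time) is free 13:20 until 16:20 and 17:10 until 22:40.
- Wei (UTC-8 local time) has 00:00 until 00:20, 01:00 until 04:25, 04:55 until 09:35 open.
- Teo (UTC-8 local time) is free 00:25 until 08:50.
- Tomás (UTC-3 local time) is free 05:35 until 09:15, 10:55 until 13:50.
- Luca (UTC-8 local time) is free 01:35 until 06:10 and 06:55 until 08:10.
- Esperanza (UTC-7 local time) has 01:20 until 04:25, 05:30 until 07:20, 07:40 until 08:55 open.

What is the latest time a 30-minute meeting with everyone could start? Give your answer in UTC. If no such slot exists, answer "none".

15:25

Callum in UTC: 09:20-12:20, 13:10-18:40 (subtract 4h to convert from UTC+4).
Wei in UTC: 08:00-08:20, 09:00-12:25, 12:55-17:35 (add 8h to convert from UTC-8).
Teo in UTC: 08:25-16:50 (add 8h to convert from UTC-8).
Tomás in UTC: 08:35-12:15, 13:55-16:50 (add 3h to convert from UTC-3).
Luca in UTC: 09:35-14:10, 14:55-16:10 (add 8h to convert from UTC-8).
Esperanza in UTC: 08:20-11:25, 12:30-14:20, 14:40-15:55 (add 7h to convert from UTC-7).
Callum ∩ Wei: 09:20-12:20, 13:10-17:35.
Callum ∩ Wei ∩ Teo: 09:20-12:20, 13:10-16:50.
Callum ∩ Wei ∩ Teo ∩ Tomás: 09:20-12:15, 13:55-16:50.
Callum ∩ Wei ∩ Teo ∩ Tomás ∩ Luca: 09:35-12:15, 13:55-14:10, 14:55-16:10.
Callum ∩ Wei ∩ Teo ∩ Tomás ∩ Luca ∩ Esperanza: 09:35-11:25, 13:55-14:10, 14:55-15:55.
Those are the intersection windows.
The last common window of at least 30 minutes is 14:55-15:55; a 30-minute meeting can start as late as 15:25 and still end by 15:55.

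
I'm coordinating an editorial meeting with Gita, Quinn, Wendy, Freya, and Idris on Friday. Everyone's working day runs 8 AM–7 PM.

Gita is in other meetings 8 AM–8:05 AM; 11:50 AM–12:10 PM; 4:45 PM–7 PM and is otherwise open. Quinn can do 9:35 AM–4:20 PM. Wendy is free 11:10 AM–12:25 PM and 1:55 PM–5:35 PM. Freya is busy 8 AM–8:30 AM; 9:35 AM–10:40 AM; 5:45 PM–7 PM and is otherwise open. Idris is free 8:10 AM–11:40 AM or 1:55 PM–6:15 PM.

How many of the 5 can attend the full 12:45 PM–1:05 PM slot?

Gita free: 08:05-11:50, 12:10-16:45 (invert busy blocks within the working day).
Quinn free: 09:35-16:20.
Wendy free: 11:10-12:25, 13:55-17:35.
Freya free: 08:30-09:35, 10:40-17:45 (invert busy blocks within the working day).
Idris free: 08:10-11:40, 13:55-18:15.
Gita, Quinn, and Freya can make the full 12:45-13:05 slot — that's 3.

3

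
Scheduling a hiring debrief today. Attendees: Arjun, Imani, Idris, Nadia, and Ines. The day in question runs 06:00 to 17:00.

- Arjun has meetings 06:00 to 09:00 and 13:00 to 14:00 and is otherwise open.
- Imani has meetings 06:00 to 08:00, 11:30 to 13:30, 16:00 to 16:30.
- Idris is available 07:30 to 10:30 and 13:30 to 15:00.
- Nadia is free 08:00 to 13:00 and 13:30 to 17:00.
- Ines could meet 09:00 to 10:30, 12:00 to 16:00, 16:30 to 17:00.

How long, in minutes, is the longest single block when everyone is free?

Arjun free: 09:00-13:00, 14:00-17:00 (invert busy blocks within the working day).
Imani free: 08:00-11:30, 13:30-16:00, 16:30-17:00 (invert busy blocks within the working day).
Idris free: 07:30-10:30, 13:30-15:00.
Nadia free: 08:00-13:00, 13:30-17:00.
Ines free: 09:00-10:30, 12:00-16:00, 16:30-17:00.
Arjun ∩ Imani: 09:00-11:30, 14:00-16:00, 16:30-17:00.
Arjun ∩ Imani ∩ Idris: 09:00-10:30, 14:00-15:00.
Arjun ∩ Imani ∩ Idris ∩ Nadia: 09:00-10:30, 14:00-15:00.
Arjun ∩ Imani ∩ Idris ∩ Nadia ∩ Ines: 09:00-10:30, 14:00-15:00.
The longest is 09:00-10:30 at 90 minutes.

90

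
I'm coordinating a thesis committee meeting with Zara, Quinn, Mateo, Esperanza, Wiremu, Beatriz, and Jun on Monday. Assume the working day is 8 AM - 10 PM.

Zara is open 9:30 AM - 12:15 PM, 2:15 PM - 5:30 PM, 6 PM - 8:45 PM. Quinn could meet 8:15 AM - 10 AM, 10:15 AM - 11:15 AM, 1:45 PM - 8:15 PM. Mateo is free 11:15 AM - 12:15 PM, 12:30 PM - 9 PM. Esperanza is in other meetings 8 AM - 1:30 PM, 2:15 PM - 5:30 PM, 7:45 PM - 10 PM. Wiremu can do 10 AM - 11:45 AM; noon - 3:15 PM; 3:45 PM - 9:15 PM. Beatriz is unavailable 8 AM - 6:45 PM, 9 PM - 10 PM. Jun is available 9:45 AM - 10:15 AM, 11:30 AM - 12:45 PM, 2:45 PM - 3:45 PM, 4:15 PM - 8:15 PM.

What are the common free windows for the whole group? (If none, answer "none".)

Zara free: 09:30-12:15, 14:15-17:30, 18:00-20:45.
Quinn free: 08:15-10:00, 10:15-11:15, 13:45-20:15.
Mateo free: 11:15-12:15, 12:30-21:00.
Esperanza free: 13:30-14:15, 17:30-19:45 (invert busy blocks within the working day).
Wiremu free: 10:00-11:45, 12:00-15:15, 15:45-21:15.
Beatriz free: 18:45-21:00 (invert busy blocks within the working day).
Jun free: 09:45-10:15, 11:30-12:45, 14:45-15:45, 16:15-20:15.
Zara ∩ Quinn: 09:30-10:00, 10:15-11:15, 14:15-17:30, 18:00-20:15.
Zara ∩ Quinn ∩ Mateo: 14:15-17:30, 18:00-20:15.
Zara ∩ Quinn ∩ Mateo ∩ Esperanza: 18:00-19:45.
Zara ∩ Quinn ∩ Mateo ∩ Esperanza ∩ Wiremu: 18:00-19:45.
Zara ∩ Quinn ∩ Mateo ∩ Esperanza ∩ Wiremu ∩ Beatriz: 18:45-19:45.
Zara ∩ Quinn ∩ Mateo ∩ Esperanza ∩ Wiremu ∩ Beatriz ∩ Jun: 18:45-19:45.

18:45-19:45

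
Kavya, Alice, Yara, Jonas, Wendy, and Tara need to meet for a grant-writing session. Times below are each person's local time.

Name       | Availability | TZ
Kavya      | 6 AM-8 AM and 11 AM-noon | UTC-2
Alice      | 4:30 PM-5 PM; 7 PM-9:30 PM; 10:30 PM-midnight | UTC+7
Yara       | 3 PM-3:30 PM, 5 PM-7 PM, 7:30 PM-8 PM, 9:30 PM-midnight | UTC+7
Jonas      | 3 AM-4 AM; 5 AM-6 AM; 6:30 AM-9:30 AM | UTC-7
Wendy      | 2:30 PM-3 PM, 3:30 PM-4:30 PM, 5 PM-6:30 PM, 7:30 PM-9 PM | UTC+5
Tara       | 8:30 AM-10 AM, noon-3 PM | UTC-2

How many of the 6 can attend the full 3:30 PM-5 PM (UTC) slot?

3

Kavya in UTC: 08:00-10:00, 13:00-14:00 (add 2h to convert from UTC-2).
Alice in UTC: 09:30-10:00, 12:00-14:30, 15:30-17:00 (subtract 7h to convert from UTC+7).
Yara in UTC: 08:00-08:30, 10:00-12:00, 12:30-13:00, 14:30-17:00 (subtract 7h to convert from UTC+7).
Jonas in UTC: 10:00-11:00, 12:00-13:00, 13:30-16:30 (add 7h to convert from UTC-7).
Wendy in UTC: 09:30-10:00, 10:30-11:30, 12:00-13:30, 14:30-16:00 (subtract 5h to convert from UTC+5).
Tara in UTC: 10:30-12:00, 14:00-17:00 (add 2h to convert from UTC-2).
Alice, Yara, and Tara can make the full 15:30-17:00 slot — that's 3.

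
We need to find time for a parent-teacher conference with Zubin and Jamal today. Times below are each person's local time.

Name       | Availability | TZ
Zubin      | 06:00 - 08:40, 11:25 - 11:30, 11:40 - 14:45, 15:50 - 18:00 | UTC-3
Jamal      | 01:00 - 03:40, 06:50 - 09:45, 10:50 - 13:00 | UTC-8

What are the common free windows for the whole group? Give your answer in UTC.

09:00-11:40, 14:50-17:45, 18:50-21:00

Zubin in UTC: 09:00-11:40, 14:25-14:30, 14:40-17:45, 18:50-21:00 (add 3h to convert from UTC-3).
Jamal in UTC: 09:00-11:40, 14:50-17:45, 18:50-21:00 (add 8h to convert from UTC-8).
Zubin ∩ Jamal: 09:00-11:40, 14:50-17:45, 18:50-21:00.
Those are the intersection windows.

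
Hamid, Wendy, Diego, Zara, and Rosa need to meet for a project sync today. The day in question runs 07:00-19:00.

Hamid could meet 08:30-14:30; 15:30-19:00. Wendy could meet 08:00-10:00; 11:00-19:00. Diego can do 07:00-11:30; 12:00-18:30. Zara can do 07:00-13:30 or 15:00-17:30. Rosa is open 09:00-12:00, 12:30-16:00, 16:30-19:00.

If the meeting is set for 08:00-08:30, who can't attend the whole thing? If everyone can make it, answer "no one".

Hamid, Rosa

Hamid: not fully free for 08:00-08:30. Wendy: free for 08:00-08:30. Diego: free for 08:00-08:30. Zara: free for 08:00-08:30. Rosa: not fully free for 08:00-08:30.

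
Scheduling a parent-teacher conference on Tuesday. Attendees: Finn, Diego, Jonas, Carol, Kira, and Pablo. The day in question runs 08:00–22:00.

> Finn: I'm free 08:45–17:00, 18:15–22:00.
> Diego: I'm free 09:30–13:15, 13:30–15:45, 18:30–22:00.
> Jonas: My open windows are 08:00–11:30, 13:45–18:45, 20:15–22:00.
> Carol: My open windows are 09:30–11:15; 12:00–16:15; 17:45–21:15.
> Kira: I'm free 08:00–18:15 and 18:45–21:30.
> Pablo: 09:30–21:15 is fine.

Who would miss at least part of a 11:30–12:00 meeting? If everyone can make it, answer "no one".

Finn: free for 11:30-12:00. Diego: free for 11:30-12:00. Jonas: not fully free for 11:30-12:00. Carol: not fully free for 11:30-12:00. Kira: free for 11:30-12:00. Pablo: free for 11:30-12:00.

Carol, Jonas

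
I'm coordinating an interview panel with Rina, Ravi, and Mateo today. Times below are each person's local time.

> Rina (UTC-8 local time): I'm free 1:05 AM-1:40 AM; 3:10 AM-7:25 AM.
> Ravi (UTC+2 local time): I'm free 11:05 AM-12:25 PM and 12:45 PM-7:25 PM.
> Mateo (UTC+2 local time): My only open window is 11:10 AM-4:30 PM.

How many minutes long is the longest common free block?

Rina in UTC: 09:05-09:40, 11:10-15:25 (add 8h to convert from UTC-8).
Ravi in UTC: 09:05-10:25, 10:45-17:25 (subtract 2h to convert from UTC+2).
Mateo in UTC: 09:10-14:30 (subtract 2h to convert from UTC+2).
Rina ∩ Ravi: 09:05-09:40, 11:10-15:25.
Rina ∩ Ravi ∩ Mateo: 09:10-09:40, 11:10-14:30.
Those are the intersection windows.
The longest is 11:10-14:30 at 200 minutes.

200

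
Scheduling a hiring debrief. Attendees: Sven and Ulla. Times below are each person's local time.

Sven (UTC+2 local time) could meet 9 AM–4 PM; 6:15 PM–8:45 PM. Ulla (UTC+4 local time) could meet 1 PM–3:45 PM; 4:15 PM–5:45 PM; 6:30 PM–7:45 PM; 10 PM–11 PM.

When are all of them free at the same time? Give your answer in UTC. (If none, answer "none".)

Sven in UTC: 07:00-14:00, 16:15-18:45 (subtract 2h to convert from UTC+2).
Ulla in UTC: 09:00-11:45, 12:15-13:45, 14:30-15:45, 18:00-19:00 (subtract 4h to convert from UTC+4).
Sven ∩ Ulla: 09:00-11:45, 12:15-13:45, 18:00-18:45.
So the common availability across everyone is 09:00-11:45, 12:15-13:45, 18:00-18:45.

09:00-11:45, 12:15-13:45, 18:00-18:45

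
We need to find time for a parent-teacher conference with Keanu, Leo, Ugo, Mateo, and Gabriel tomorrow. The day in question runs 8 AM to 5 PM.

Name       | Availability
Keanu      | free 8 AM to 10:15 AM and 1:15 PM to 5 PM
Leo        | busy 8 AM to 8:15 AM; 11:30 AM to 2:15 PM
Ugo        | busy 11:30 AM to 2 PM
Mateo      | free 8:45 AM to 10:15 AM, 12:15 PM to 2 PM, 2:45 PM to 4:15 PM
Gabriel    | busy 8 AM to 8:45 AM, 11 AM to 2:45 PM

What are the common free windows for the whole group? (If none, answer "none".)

Keanu free: 08:00-10:15, 13:15-17:00.
Leo free: 08:15-11:30, 14:15-17:00 (invert busy blocks within the working day).
Ugo free: 08:00-11:30, 14:00-17:00 (invert busy blocks within the working day).
Mateo free: 08:45-10:15, 12:15-14:00, 14:45-16:15.
Gabriel free: 08:45-11:00, 14:45-17:00 (invert busy blocks within the working day).
Keanu ∩ Leo: 08:15-10:15, 14:15-17:00.
Keanu ∩ Leo ∩ Ugo: 08:15-10:15, 14:15-17:00.
Keanu ∩ Leo ∩ Ugo ∩ Mateo: 08:45-10:15, 14:45-16:15.
Keanu ∩ Leo ∩ Ugo ∩ Mateo ∩ Gabriel: 08:45-10:15, 14:45-16:15.
Those are the intersection windows.

08:45-10:15, 14:45-16:15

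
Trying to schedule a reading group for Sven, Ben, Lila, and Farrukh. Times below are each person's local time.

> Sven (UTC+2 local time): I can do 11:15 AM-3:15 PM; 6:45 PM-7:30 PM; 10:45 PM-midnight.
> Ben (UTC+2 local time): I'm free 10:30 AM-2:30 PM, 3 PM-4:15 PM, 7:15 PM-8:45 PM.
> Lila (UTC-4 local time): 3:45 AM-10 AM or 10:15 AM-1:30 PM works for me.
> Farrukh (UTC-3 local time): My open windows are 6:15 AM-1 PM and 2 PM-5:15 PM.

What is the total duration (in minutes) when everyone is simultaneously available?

Sven in UTC: 09:15-13:15, 16:45-17:30, 20:45-22:00 (subtract 2h to convert from UTC+2).
Ben in UTC: 08:30-12:30, 13:00-14:15, 17:15-18:45 (subtract 2h to convert from UTC+2).
Lila in UTC: 07:45-14:00, 14:15-17:30 (add 4h to convert from UTC-4).
Farrukh in UTC: 09:15-16:00, 17:00-20:15 (add 3h to convert from UTC-3).
Sven ∩ Ben: 09:15-12:30, 13:00-13:15, 17:15-17:30.
Sven ∩ Ben ∩ Lila: 09:15-12:30, 13:00-13:15, 17:15-17:30.
Sven ∩ Ben ∩ Lila ∩ Farrukh: 09:15-12:30, 13:00-13:15, 17:15-17:30.
Summing the common windows: 195 + 15 + 15 = 225 minutes.

225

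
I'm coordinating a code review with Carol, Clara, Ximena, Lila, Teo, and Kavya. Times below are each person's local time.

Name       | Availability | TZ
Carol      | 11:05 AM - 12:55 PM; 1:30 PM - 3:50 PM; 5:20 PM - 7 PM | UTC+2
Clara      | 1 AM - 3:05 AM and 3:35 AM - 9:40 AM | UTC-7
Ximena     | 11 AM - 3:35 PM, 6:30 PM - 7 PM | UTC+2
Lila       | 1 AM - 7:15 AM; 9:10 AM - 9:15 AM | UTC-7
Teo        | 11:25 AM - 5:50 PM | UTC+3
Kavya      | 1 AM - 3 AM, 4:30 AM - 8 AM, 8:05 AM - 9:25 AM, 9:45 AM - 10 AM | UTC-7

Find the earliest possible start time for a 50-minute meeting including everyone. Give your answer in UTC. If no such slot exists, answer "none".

Carol in UTC: 09:05-10:55, 11:30-13:50, 15:20-17:00 (subtract 2h to convert from UTC+2).
Clara in UTC: 08:00-10:05, 10:35-16:40 (add 7h to convert from UTC-7).
Ximena in UTC: 09:00-13:35, 16:30-17:00 (subtract 2h to convert from UTC+2).
Lila in UTC: 08:00-14:15, 16:10-16:15 (add 7h to convert from UTC-7).
Teo in UTC: 08:25-14:50 (subtract 3h to convert from UTC+3).
Kavya in UTC: 08:00-10:00, 11:30-15:00, 15:05-16:25, 16:45-17:00 (add 7h to convert from UTC-7).
Carol ∩ Clara: 09:05-10:05, 10:35-10:55, 11:30-13:50, 15:20-16:40.
Carol ∩ Clara ∩ Ximena: 09:05-10:05, 10:35-10:55, 11:30-13:35, 16:30-16:40.
Carol ∩ Clara ∩ Ximena ∩ Lila: 09:05-10:05, 10:35-10:55, 11:30-13:35.
Carol ∩ Clara ∩ Ximena ∩ Lila ∩ Teo: 09:05-10:05, 10:35-10:55, 11:30-13:35.
Carol ∩ Clara ∩ Ximena ∩ Lila ∩ Teo ∩ Kavya: 09:05-10:00, 11:30-13:35.
The first common window of at least 50 minutes is 09:05-10:00, so the earliest start is 09:05.

09:05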